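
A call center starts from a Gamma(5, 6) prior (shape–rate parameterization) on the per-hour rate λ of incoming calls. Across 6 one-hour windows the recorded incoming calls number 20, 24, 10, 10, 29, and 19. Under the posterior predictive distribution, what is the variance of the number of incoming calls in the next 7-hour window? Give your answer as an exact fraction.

1729/16

Total count: 20 + 24 + 10 + 10 + 29 + 19 = 112.
Total exposure: 6 hours.
Posterior: α' = 5 + 112 = 117, β' = 6 + 6 = 12.
The posterior predictive for a window of length T is Negative Binomial with variance T·α'·(β'+T)/β'² = 7·117·19/144 = 1729/16.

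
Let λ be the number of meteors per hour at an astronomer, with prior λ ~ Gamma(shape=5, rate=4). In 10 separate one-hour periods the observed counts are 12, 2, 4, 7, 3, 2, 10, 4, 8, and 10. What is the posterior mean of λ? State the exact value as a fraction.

Total count: 12 + 2 + 4 + 7 + 3 + 2 + 10 + 4 + 8 + 10 = 62.
Total exposure: 10 hours.
The Gamma prior is conjugate for the Poisson rate, so λ | data ~ Gamma(5+62, 4+10) = Gamma(67, 14).
Posterior mean = α'/β' = 67/14.

67/14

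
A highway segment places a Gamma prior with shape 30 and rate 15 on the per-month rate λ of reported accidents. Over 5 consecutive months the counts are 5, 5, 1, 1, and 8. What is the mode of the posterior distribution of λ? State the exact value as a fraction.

Total count: 5 + 5 + 1 + 1 + 8 = 20.
Total exposure: 5 months.
The Gamma prior is conjugate for the Poisson rate, so λ | data ~ Gamma(30+20, 15+5) = Gamma(50, 20).
Posterior mode = (α'−1)/β' = 49/20.

49/20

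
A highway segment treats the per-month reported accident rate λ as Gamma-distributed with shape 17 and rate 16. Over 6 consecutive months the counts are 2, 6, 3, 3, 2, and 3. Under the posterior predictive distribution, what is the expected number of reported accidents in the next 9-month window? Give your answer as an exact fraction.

162/11

Total count: 2 + 6 + 3 + 3 + 2 + 3 = 19.
Total exposure: 6 months.
Conjugate update: add total count to the shape and total exposure to the rate, giving Gamma(36, 22).
Predictive mean over a 9-month window = T·E[λ|data] = 9·36/22 = 162/11.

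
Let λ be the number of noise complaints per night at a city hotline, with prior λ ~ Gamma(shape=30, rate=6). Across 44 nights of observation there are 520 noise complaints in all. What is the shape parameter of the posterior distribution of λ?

Total count 520 over total exposure 44 nights.
By Gamma–Poisson conjugacy, the posterior is Gamma(α + Σx, β + Σt) = Gamma(30 + 520, 6 + 44) = Gamma(550, 50).

550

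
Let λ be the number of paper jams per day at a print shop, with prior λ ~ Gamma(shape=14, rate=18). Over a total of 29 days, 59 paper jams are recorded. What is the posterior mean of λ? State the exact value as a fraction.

Total count 59 over total exposure 29 days.
By Gamma–Poisson conjugacy, the posterior is Gamma(α + Σx, β + Σt) = Gamma(14 + 59, 18 + 29) = Gamma(73, 47).
Posterior mean = α'/β' = 73/47.

73/47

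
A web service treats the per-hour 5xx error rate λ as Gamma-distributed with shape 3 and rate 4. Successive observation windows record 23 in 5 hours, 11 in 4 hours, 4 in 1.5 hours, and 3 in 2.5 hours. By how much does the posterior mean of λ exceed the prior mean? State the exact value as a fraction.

Total count: 23 + 11 + 4 + 3 = 41.
Total exposure: 5 + 4 + 1.5 + 2.5 = 13 hours.
Conjugate update: add total count to the shape and total exposure to the rate, giving Gamma(44, 17).
Posterior mean = 44/17 = 44/17; prior mean = 3/4 = 3/4. Difference = 44/17 − 3/4 = 125/68.

125/68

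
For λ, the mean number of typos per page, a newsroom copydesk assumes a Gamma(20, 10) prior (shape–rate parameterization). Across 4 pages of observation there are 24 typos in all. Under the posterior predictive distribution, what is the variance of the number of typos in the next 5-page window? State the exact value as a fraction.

1045/49

Total count 24 over total exposure 4 pages.
Conjugate update: add total count to the shape and total exposure to the rate, giving Gamma(44, 14).
The posterior predictive for a window of length T is Negative Binomial with variance T·α'·(β'+T)/β'² = 5·44·19/196 = 1045/49.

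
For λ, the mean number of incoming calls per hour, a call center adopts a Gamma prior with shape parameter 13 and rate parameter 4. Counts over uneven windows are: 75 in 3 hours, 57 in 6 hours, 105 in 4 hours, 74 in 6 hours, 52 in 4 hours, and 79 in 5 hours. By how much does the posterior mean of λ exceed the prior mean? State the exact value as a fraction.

Total count: 75 + 57 + 105 + 74 + 52 + 79 = 442.
Total exposure: 3 + 6 + 4 + 6 + 4 + 5 = 28 hours.
Gamma(α, β) with Poisson data over total exposure Σt gives posterior Gamma(α+Σx, β+Σt) = Gamma(455, 32).
Posterior mean = 455/32 = 455/32; prior mean = 13/4 = 13/4. Difference = 455/32 − 13/4 = 351/32.

351/32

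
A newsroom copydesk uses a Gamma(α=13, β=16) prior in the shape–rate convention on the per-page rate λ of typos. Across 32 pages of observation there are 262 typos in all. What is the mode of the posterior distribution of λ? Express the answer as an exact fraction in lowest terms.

Total count 262 over total exposure 32 pages.
Conjugate update: add total count to the shape and total exposure to the rate, giving Gamma(275, 48).
Posterior mode = (α'−1)/β' = 274/48 = 137/24.

137/24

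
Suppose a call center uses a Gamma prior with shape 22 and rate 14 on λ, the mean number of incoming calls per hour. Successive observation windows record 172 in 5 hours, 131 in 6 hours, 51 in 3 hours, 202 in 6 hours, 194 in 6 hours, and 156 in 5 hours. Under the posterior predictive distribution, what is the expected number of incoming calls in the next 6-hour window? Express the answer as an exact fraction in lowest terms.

1856/15

Total count: 172 + 131 + 51 + 202 + 194 + 156 = 906.
Total exposure: 5 + 6 + 3 + 6 + 6 + 5 = 31 hours.
Gamma(α, β) with Poisson data over total exposure Σt gives posterior Gamma(α+Σx, β+Σt) = Gamma(928, 45).
Predictive mean over a 6-hour window = T·E[λ|data] = 6·928/45 = 1856/15.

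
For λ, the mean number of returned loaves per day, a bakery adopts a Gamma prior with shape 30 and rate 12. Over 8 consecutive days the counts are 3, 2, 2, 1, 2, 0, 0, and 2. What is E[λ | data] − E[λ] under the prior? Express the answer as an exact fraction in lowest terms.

Total count: 3 + 2 + 2 + 1 + 2 + 0 + 0 + 2 = 12.
Total exposure: 8 days.
By Gamma–Poisson conjugacy, the posterior is Gamma(α + Σx, β + Σt) = Gamma(30 + 12, 12 + 8) = Gamma(42, 20).
Posterior mean = 42/20 = 21/10; prior mean = 30/12 = 5/2. Difference = 21/10 − 5/2 = -2/5.

-2/5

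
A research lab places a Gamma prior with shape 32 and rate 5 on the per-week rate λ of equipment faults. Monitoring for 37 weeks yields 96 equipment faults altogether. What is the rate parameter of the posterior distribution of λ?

Total count 96 over total exposure 37 weeks.
Conjugate update: add total count to the shape and total exposure to the rate, giving Gamma(128, 42).

42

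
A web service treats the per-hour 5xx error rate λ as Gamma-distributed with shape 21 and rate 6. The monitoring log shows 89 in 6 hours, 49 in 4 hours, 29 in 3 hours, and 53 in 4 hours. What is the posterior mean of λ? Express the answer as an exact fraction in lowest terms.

241/23

Total count: 89 + 49 + 29 + 53 = 220.
Total exposure: 6 + 4 + 3 + 4 = 17 hours.
Posterior: α' = 21 + 220 = 241, β' = 6 + 17 = 23.
Posterior mean = α'/β' = 241/23.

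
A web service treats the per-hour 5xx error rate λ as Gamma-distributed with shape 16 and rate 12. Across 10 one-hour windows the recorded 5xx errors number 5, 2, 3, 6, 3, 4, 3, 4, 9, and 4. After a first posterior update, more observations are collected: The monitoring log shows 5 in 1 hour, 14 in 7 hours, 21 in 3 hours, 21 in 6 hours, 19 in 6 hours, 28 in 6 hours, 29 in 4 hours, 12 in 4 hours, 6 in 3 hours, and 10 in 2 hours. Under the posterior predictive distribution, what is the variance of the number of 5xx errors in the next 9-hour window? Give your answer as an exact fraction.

Total count: 5 + 2 + 3 + 6 + 3 + 4 + 3 + 4 + 9 + 4 = 43.
Total exposure: 10 hours.
After the first batch: Gamma(16 + 43, 12 + 10) = Gamma(59, 22).
Total count: 5 + 14 + 21 + 21 + 19 + 28 + 29 + 12 + 6 + 10 = 165.
Total exposure: 1 + 7 + 3 + 6 + 6 + 6 + 4 + 4 + 3 + 2 = 42 hours.
After the second batch: Gamma(59 + 165, 22 + 42) = Gamma(224, 64).
The posterior predictive for a window of length T is Negative Binomial with variance T·α'·(β'+T)/β'² = 9·224·73/4096 = 4599/128.

4599/128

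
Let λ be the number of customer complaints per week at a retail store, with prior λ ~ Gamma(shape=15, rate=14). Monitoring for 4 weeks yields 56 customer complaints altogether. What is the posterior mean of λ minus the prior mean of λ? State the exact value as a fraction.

181/63

Total count 56 over total exposure 4 weeks.
By Gamma–Poisson conjugacy, the posterior is Gamma(α + Σx, β + Σt) = Gamma(15 + 56, 14 + 4) = Gamma(71, 18).
Posterior mean = 71/18 = 71/18; prior mean = 15/14 = 15/14. Difference = 71/18 − 15/14 = 181/63.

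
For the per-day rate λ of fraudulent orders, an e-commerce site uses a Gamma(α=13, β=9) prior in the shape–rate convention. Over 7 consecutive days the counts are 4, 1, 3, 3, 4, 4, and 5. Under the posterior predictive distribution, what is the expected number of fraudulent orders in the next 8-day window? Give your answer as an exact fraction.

Total count: 4 + 1 + 3 + 3 + 4 + 4 + 5 = 24.
Total exposure: 7 days.
Posterior: α' = 13 + 24 = 37, β' = 9 + 7 = 16.
Predictive mean over an 8-day window = T·E[λ|data] = 8·37/16 = 37/2.

37/2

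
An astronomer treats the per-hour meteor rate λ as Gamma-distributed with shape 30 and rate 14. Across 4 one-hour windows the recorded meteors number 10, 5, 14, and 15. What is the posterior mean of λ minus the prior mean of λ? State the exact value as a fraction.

124/63

Total count: 10 + 5 + 14 + 15 = 44.
Total exposure: 4 hours.
Gamma(α, β) with Poisson data over total exposure Σt gives posterior Gamma(α+Σx, β+Σt) = Gamma(74, 18).
Posterior mean = 74/18 = 37/9; prior mean = 30/14 = 15/7. Difference = 37/9 − 15/7 = 124/63.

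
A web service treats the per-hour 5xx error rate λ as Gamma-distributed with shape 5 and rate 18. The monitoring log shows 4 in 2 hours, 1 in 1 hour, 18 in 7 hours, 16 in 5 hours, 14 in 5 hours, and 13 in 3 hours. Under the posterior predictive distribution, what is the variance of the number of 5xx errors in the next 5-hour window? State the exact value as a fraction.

Total count: 4 + 1 + 18 + 16 + 14 + 13 = 66.
Total exposure: 2 + 1 + 7 + 5 + 5 + 3 = 23 hours.
Conjugate update: add total count to the shape and total exposure to the rate, giving Gamma(71, 41).
The posterior predictive for a window of length T is Negative Binomial with variance T·α'·(β'+T)/β'² = 5·71·46/1681 = 16330/1681.

16330/1681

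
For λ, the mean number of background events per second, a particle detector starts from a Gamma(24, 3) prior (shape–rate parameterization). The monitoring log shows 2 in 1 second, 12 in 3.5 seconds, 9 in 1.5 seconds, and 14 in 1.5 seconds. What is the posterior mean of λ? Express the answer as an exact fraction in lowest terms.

122/21

Total count: 2 + 12 + 9 + 14 = 37.
Total exposure: 1 + 3.5 + 1.5 + 1.5 = 7.5 seconds.
By Gamma–Poisson conjugacy, the posterior is Gamma(α + Σx, β + Σt) = Gamma(24 + 37, 3 + 7.5) = Gamma(61, 21/2).
Posterior mean = α'/β' = 61/(21/2) = 122/21.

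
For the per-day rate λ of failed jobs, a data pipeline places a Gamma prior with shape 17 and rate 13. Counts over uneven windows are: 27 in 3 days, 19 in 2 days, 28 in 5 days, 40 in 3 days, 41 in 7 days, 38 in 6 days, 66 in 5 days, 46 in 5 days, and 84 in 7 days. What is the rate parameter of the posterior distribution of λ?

Total count: 27 + 19 + 28 + 40 + 41 + 38 + 66 + 46 + 84 = 389.
Total exposure: 3 + 2 + 5 + 3 + 7 + 6 + 5 + 5 + 7 = 43 days.
Conjugate update: add total count to the shape and total exposure to the rate, giving Gamma(406, 56).

56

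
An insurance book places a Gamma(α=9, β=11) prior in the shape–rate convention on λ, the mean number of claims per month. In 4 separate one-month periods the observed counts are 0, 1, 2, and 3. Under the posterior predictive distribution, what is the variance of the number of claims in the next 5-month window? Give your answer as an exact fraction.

Total count: 0 + 1 + 2 + 3 = 6.
Total exposure: 4 months.
By Gamma–Poisson conjugacy, the posterior is Gamma(α + Σx, β + Σt) = Gamma(9 + 6, 11 + 4) = Gamma(15, 15).
The posterior predictive for a window of length T is Negative Binomial with variance T·α'·(β'+T)/β'² = 5·15·20/225 = 20/3.

20/3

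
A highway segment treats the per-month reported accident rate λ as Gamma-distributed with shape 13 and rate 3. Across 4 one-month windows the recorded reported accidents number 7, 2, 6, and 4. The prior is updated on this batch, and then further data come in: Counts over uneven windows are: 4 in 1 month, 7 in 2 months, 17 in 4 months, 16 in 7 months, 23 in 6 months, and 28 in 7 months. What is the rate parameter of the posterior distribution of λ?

34

Total count: 7 + 2 + 6 + 4 = 19.
Total exposure: 4 months.
After the first batch: Gamma(13 + 19, 3 + 4) = Gamma(32, 7).
Total count: 4 + 7 + 17 + 16 + 23 + 28 = 95.
Total exposure: 1 + 2 + 4 + 7 + 6 + 7 = 27 months.
After the second batch: Gamma(32 + 95, 7 + 27) = Gamma(127, 34).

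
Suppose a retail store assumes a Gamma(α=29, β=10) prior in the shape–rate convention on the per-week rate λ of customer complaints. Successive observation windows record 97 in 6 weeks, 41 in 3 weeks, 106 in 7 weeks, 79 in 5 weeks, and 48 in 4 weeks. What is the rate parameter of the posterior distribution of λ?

Total count: 97 + 41 + 106 + 79 + 48 = 371.
Total exposure: 6 + 3 + 7 + 5 + 4 = 25 weeks.
Gamma(α, β) with Poisson data over total exposure Σt gives posterior Gamma(α+Σx, β+Σt) = Gamma(400, 35).

35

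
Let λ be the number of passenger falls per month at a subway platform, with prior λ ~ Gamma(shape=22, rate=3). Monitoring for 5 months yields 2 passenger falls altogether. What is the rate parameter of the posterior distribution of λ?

8

Total count 2 over total exposure 5 months.
Gamma(α, β) with Poisson data over total exposure Σt gives posterior Gamma(α+Σx, β+Σt) = Gamma(24, 8).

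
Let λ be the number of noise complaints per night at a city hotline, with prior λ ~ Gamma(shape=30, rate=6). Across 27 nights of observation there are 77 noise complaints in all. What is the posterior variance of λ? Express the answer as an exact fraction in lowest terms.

107/1089

Total count 77 over total exposure 27 nights.
Posterior: α' = 30 + 77 = 107, β' = 6 + 27 = 33.
Posterior variance = α'/β'² = 107/1089.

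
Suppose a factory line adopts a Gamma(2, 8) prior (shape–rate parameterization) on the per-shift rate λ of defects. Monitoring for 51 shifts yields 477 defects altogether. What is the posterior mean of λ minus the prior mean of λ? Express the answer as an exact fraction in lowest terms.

1857/236

Total count 477 over total exposure 51 shifts.
By Gamma–Poisson conjugacy, the posterior is Gamma(α + Σx, β + Σt) = Gamma(2 + 477, 8 + 51) = Gamma(479, 59).
Posterior mean = 479/59 = 479/59; prior mean = 2/8 = 1/4. Difference = 479/59 − 1/4 = 1857/236.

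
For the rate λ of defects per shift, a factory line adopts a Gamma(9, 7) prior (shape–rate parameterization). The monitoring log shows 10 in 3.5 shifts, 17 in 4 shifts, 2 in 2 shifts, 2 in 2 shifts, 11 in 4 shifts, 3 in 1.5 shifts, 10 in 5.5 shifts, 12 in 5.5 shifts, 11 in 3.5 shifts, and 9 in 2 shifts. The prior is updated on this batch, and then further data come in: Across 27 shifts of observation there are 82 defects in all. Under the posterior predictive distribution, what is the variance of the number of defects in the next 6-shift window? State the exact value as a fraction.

Total count: 10 + 17 + 2 + 2 + 11 + 3 + 10 + 12 + 11 + 9 = 87.
Total exposure: 3.5 + 4 + 2 + 2 + 4 + 1.5 + 5.5 + 5.5 + 3.5 + 2 = 33.5 shifts.
After the first batch: Gamma(9 + 87, 7 + 33.5) = Gamma(96, 81/2).
Total count 82 over total exposure 27 shifts.
After the second batch: Gamma(96 + 82, 81/2 + 27) = Gamma(178, 135/2).
The posterior predictive for a window of length T is Negative Binomial with variance T·α'·(β'+T)/β'² = 6·178·(147/2)/(18225/4) = 34888/2025.

34888/2025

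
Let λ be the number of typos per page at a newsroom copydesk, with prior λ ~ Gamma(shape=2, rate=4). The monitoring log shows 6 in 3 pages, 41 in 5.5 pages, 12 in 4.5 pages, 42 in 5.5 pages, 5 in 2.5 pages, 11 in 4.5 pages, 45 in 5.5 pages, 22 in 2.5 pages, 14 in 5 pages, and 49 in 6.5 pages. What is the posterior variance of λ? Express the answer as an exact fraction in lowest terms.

Total count: 6 + 41 + 12 + 42 + 5 + 11 + 45 + 22 + 14 + 49 = 247.
Total exposure: 3 + 5.5 + 4.5 + 5.5 + 2.5 + 4.5 + 5.5 + 2.5 + 5 + 6.5 = 45 pages.
Posterior: α' = 2 + 247 = 249, β' = 4 + 45 = 49.
Posterior variance = α'/β'² = 249/2401.

249/2401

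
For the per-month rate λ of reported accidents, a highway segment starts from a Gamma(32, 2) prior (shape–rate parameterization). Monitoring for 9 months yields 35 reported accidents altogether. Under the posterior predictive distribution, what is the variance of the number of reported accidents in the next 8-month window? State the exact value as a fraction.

Total count 35 over total exposure 9 months.
Gamma(α, β) with Poisson data over total exposure Σt gives posterior Gamma(α+Σx, β+Σt) = Gamma(67, 11).
The posterior predictive for a window of length T is Negative Binomial with variance T·α'·(β'+T)/β'² = 8·67·19/121 = 10184/121.

10184/121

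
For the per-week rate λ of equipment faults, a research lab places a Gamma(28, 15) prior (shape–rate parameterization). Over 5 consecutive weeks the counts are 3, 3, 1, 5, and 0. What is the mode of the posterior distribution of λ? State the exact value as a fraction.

Total count: 3 + 3 + 1 + 5 + 0 = 12.
Total exposure: 5 weeks.
Posterior: α' = 28 + 12 = 40, β' = 15 + 5 = 20.
Posterior mode = (α'−1)/β' = 39/20.

39/20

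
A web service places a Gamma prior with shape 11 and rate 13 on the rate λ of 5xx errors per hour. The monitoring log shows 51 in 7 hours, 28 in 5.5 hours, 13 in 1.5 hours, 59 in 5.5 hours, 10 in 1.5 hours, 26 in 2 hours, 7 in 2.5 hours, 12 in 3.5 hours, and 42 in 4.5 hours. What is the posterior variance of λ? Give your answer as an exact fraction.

1036/8649

Total count: 51 + 28 + 13 + 59 + 10 + 26 + 7 + 12 + 42 = 248.
Total exposure: 7 + 5.5 + 1.5 + 5.5 + 1.5 + 2 + 2.5 + 3.5 + 4.5 = 33.5 hours.
The Gamma prior is conjugate for the Poisson rate, so λ | data ~ Gamma(11+248, 13+33.5) = Gamma(259, 93/2).
Posterior variance = α'/β'² = 259/(8649/4) = 1036/8649.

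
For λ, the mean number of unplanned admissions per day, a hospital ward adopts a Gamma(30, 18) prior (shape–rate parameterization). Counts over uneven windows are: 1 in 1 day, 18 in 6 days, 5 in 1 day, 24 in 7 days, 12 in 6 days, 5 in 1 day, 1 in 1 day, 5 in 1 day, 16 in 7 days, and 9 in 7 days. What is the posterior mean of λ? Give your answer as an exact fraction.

Total count: 1 + 18 + 5 + 24 + 12 + 5 + 1 + 5 + 16 + 9 = 96.
Total exposure: 1 + 6 + 1 + 7 + 6 + 1 + 1 + 1 + 7 + 7 = 38 days.
The Gamma prior is conjugate for the Poisson rate, so λ | data ~ Gamma(30+96, 18+38) = Gamma(126, 56).
Posterior mean = α'/β' = 126/56 = 9/4.

9/4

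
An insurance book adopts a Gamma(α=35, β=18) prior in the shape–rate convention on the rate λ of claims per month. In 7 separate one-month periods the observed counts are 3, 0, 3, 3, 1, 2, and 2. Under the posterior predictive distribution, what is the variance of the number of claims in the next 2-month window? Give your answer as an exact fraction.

Total count: 3 + 0 + 3 + 3 + 1 + 2 + 2 = 14.
Total exposure: 7 months.
The Gamma prior is conjugate for the Poisson rate, so λ | data ~ Gamma(35+14, 18+7) = Gamma(49, 25).
The posterior predictive for a window of length T is Negative Binomial with variance T·α'·(β'+T)/β'² = 2·49·27/625 = 2646/625.

2646/625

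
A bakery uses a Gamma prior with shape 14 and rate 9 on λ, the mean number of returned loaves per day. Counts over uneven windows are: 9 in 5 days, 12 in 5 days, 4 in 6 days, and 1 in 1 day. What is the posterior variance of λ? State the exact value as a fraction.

Total count: 9 + 12 + 4 + 1 = 26.
Total exposure: 5 + 5 + 6 + 1 = 17 days.
By Gamma–Poisson conjugacy, the posterior is Gamma(α + Σx, β + Σt) = Gamma(14 + 26, 9 + 17) = Gamma(40, 26).
Posterior variance = α'/β'² = 40/676 = 10/169.

10/169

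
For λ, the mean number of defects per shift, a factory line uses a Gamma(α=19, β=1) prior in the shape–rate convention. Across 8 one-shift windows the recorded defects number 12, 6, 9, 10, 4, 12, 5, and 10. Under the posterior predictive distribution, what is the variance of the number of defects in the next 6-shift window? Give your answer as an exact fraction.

290/3

Total count: 12 + 6 + 9 + 10 + 4 + 12 + 5 + 10 = 68.
Total exposure: 8 shifts.
Conjugate update: add total count to the shape and total exposure to the rate, giving Gamma(87, 9).
The posterior predictive for a window of length T is Negative Binomial with variance T·α'·(β'+T)/β'² = 6·87·15/81 = 290/3.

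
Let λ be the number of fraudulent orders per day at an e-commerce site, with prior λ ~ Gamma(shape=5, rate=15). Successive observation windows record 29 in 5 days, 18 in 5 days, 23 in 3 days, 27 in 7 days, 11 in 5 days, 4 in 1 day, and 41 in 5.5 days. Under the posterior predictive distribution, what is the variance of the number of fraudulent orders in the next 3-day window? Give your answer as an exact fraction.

Total count: 29 + 18 + 23 + 27 + 11 + 4 + 41 = 153.
Total exposure: 5 + 5 + 3 + 7 + 5 + 1 + 5.5 = 31.5 days.
The Gamma prior is conjugate for the Poisson rate, so λ | data ~ Gamma(5+153, 15+31.5) = Gamma(158, 93/2).
The posterior predictive for a window of length T is Negative Binomial with variance T·α'·(β'+T)/β'² = 3·158·(99/2)/(8649/4) = 10428/961.

10428/961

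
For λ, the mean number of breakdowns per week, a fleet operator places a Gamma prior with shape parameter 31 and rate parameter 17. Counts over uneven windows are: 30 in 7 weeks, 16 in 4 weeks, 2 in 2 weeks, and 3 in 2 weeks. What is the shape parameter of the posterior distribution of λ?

Total count: 30 + 16 + 2 + 3 = 51.
Total exposure: 7 + 4 + 2 + 2 = 15 weeks.
By Gamma–Poisson conjugacy, the posterior is Gamma(α + Σx, β + Σt) = Gamma(31 + 51, 17 + 15) = Gamma(82, 32).

82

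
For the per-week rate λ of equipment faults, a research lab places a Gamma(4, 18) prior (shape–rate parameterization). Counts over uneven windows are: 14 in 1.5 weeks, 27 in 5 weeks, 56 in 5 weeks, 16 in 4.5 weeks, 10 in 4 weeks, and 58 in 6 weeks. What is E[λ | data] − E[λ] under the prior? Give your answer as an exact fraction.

1577/396

Total count: 14 + 27 + 56 + 16 + 10 + 58 = 181.
Total exposure: 1.5 + 5 + 5 + 4.5 + 4 + 6 = 26 weeks.
Gamma(α, β) with Poisson data over total exposure Σt gives posterior Gamma(α+Σx, β+Σt) = Gamma(185, 44).
Posterior mean = 185/44 = 185/44; prior mean = 4/18 = 2/9. Difference = 185/44 − 2/9 = 1577/396.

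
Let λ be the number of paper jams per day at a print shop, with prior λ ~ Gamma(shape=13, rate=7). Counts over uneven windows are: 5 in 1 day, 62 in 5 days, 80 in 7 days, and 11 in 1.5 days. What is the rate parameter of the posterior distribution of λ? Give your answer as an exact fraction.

43/2

Total count: 5 + 62 + 80 + 11 = 158.
Total exposure: 1 + 5 + 7 + 1.5 = 14.5 days.
Posterior: α' = 13 + 158 = 171, β' = 7 + 14.5 = 43/2.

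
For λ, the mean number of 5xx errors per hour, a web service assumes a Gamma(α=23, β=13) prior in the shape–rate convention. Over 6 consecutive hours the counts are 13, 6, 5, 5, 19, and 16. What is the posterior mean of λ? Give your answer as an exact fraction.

Total count: 13 + 6 + 5 + 5 + 19 + 16 = 64.
Total exposure: 6 hours.
Posterior: α' = 23 + 64 = 87, β' = 13 + 6 = 19.
Posterior mean = α'/β' = 87/19.

87/19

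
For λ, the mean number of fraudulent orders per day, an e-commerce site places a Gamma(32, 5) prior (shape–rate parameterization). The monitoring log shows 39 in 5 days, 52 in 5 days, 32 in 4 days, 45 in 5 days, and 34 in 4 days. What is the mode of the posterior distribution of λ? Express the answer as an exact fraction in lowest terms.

Total count: 39 + 52 + 32 + 45 + 34 = 202.
Total exposure: 5 + 5 + 4 + 5 + 4 = 23 days.
The Gamma prior is conjugate for the Poisson rate, so λ | data ~ Gamma(32+202, 5+23) = Gamma(234, 28).
Posterior mode = (α'−1)/β' = 233/28.

233/28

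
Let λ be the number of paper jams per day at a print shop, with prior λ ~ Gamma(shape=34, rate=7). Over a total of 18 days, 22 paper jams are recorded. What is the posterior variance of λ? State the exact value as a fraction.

Total count 22 over total exposure 18 days.
Gamma(α, β) with Poisson data over total exposure Σt gives posterior Gamma(α+Σx, β+Σt) = Gamma(56, 25).
Posterior variance = α'/β'² = 56/625.

56/625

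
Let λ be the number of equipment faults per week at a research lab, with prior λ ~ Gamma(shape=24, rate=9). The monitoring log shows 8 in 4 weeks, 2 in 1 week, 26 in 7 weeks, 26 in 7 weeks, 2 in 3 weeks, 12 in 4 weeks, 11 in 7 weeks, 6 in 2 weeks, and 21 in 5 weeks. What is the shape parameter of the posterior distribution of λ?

138

Total count: 8 + 2 + 26 + 26 + 2 + 12 + 11 + 6 + 21 = 114.
Total exposure: 4 + 1 + 7 + 7 + 3 + 4 + 7 + 2 + 5 = 40 weeks.
Conjugate update: add total count to the shape and total exposure to the rate, giving Gamma(138, 49).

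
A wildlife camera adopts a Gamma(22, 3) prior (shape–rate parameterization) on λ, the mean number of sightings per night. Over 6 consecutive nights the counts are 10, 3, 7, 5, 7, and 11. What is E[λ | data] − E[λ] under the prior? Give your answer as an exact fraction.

Total count: 10 + 3 + 7 + 5 + 7 + 11 = 43.
Total exposure: 6 nights.
Gamma(α, β) with Poisson data over total exposure Σt gives posterior Gamma(α+Σx, β+Σt) = Gamma(65, 9).
Posterior mean = 65/9 = 65/9; prior mean = 22/3 = 22/3. Difference = 65/9 − 22/3 = -1/9.

-1/9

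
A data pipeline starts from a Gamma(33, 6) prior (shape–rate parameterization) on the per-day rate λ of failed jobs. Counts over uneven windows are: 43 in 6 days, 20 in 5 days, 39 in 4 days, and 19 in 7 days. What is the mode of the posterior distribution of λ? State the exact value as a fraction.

153/28

Total count: 43 + 20 + 39 + 19 = 121.
Total exposure: 6 + 5 + 4 + 7 = 22 days.
Posterior: α' = 33 + 121 = 154, β' = 6 + 22 = 28.
Posterior mode = (α'−1)/β' = 153/28.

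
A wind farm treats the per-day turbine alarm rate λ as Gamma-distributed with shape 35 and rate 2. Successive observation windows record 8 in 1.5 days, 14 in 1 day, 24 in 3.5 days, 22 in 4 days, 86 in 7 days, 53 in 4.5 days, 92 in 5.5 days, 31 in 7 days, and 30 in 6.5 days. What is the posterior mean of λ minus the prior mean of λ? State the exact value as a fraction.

-279/34

Total count: 8 + 14 + 24 + 22 + 86 + 53 + 92 + 31 + 30 = 360.
Total exposure: 1.5 + 1 + 3.5 + 4 + 7 + 4.5 + 5.5 + 7 + 6.5 = 40.5 days.
The Gamma prior is conjugate for the Poisson rate, so λ | data ~ Gamma(35+360, 2+40.5) = Gamma(395, 85/2).
Posterior mean = 395/(85/2) = 158/17; prior mean = 35/2 = 35/2. Difference = 158/17 − 35/2 = -279/34.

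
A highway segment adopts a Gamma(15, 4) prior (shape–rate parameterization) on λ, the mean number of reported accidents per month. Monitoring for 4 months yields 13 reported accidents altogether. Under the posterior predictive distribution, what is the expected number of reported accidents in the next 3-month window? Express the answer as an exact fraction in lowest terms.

21/2

Total count 13 over total exposure 4 months.
Posterior: α' = 15 + 13 = 28, β' = 4 + 4 = 8.
Predictive mean over a 3-month window = T·E[λ|data] = 3·28/8 = 21/2.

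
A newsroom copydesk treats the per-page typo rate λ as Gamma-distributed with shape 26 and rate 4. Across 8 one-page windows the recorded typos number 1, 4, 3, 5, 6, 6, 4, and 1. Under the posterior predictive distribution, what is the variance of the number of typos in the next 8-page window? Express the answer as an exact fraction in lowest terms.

Total count: 1 + 4 + 3 + 5 + 6 + 6 + 4 + 1 = 30.
Total exposure: 8 pages.
By Gamma–Poisson conjugacy, the posterior is Gamma(α + Σx, β + Σt) = Gamma(26 + 30, 4 + 8) = Gamma(56, 12).
The posterior predictive for a window of length T is Negative Binomial with variance T·α'·(β'+T)/β'² = 8·56·20/144 = 560/9.

560/9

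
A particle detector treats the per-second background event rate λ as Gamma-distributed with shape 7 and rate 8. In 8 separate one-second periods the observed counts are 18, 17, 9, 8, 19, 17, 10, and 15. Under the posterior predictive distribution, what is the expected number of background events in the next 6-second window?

45

Total count: 18 + 17 + 9 + 8 + 19 + 17 + 10 + 15 = 113.
Total exposure: 8 seconds.
By Gamma–Poisson conjugacy, the posterior is Gamma(α + Σx, β + Σt) = Gamma(7 + 113, 8 + 8) = Gamma(120, 16).
Predictive mean over a 6-second window = T·E[λ|data] = 6·120/16 = 45.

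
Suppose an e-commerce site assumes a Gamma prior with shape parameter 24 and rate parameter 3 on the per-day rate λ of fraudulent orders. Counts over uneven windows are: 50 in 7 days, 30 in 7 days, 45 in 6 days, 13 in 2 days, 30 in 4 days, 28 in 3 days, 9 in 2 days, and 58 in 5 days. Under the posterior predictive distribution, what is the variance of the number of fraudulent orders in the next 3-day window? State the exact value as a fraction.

Total count: 50 + 30 + 45 + 13 + 30 + 28 + 9 + 58 = 263.
Total exposure: 7 + 7 + 6 + 2 + 4 + 3 + 2 + 5 = 36 days.
Posterior: α' = 24 + 263 = 287, β' = 3 + 36 = 39.
The posterior predictive for a window of length T is Negative Binomial with variance T·α'·(β'+T)/β'² = 3·287·42/1521 = 4018/169.

4018/169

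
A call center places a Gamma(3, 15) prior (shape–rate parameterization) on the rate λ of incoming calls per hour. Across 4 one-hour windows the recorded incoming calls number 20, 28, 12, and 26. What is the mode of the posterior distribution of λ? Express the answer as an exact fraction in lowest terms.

Total count: 20 + 28 + 12 + 26 = 86.
Total exposure: 4 hours.
The Gamma prior is conjugate for the Poisson rate, so λ | data ~ Gamma(3+86, 15+4) = Gamma(89, 19).
Posterior mode = (α'−1)/β' = 88/19.

88/19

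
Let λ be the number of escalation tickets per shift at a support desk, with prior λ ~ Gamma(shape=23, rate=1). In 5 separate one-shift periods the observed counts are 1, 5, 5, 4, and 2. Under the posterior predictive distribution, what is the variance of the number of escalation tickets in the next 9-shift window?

150

Total count: 1 + 5 + 5 + 4 + 2 = 17.
Total exposure: 5 shifts.
The Gamma prior is conjugate for the Poisson rate, so λ | data ~ Gamma(23+17, 1+5) = Gamma(40, 6).
The posterior predictive for a window of length T is Negative Binomial with variance T·α'·(β'+T)/β'² = 9·40·15/36 = 150.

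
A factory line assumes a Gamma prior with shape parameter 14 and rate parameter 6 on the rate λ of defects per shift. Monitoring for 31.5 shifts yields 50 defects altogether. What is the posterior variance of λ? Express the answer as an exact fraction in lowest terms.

256/5625

Total count 50 over total exposure 31.5 shifts.
By Gamma–Poisson conjugacy, the posterior is Gamma(α + Σx, β + Σt) = Gamma(14 + 50, 6 + 31.5) = Gamma(64, 75/2).
Posterior variance = α'/β'² = 64/(5625/4) = 256/5625.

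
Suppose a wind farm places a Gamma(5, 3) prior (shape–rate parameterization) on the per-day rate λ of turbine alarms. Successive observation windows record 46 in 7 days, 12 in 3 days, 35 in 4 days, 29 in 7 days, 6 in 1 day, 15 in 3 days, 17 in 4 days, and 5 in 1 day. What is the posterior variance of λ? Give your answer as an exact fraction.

170/1089

Total count: 46 + 12 + 35 + 29 + 6 + 15 + 17 + 5 = 165.
Total exposure: 7 + 3 + 4 + 7 + 1 + 3 + 4 + 1 = 30 days.
By Gamma–Poisson conjugacy, the posterior is Gamma(α + Σx, β + Σt) = Gamma(5 + 165, 3 + 30) = Gamma(170, 33).
Posterior variance = α'/β'² = 170/1089.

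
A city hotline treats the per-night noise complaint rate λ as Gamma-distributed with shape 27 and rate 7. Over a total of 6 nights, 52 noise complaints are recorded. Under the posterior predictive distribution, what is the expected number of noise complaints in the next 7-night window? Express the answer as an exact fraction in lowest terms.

553/13

Total count 52 over total exposure 6 nights.
Posterior: α' = 27 + 52 = 79, β' = 7 + 6 = 13.
Predictive mean over a 7-night window = T·E[λ|data] = 7·79/13 = 553/13.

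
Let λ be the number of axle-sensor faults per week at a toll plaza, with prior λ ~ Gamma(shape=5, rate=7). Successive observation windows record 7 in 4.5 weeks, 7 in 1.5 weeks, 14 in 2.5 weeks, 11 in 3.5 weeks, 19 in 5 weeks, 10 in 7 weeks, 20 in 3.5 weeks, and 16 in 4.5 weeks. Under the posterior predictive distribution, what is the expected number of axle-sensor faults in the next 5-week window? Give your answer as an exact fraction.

545/39

Total count: 7 + 7 + 14 + 11 + 19 + 10 + 20 + 16 = 104.
Total exposure: 4.5 + 1.5 + 2.5 + 3.5 + 5 + 7 + 3.5 + 4.5 = 32 weeks.
By Gamma–Poisson conjugacy, the posterior is Gamma(α + Σx, β + Σt) = Gamma(5 + 104, 7 + 32) = Gamma(109, 39).
Predictive mean over a 5-week window = T·E[λ|data] = 5·109/39 = 545/39.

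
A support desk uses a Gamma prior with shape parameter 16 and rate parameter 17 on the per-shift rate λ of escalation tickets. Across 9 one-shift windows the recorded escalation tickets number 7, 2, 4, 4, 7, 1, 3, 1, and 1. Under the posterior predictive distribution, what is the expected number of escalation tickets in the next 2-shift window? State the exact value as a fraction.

46/13

Total count: 7 + 2 + 4 + 4 + 7 + 1 + 3 + 1 + 1 = 30.
Total exposure: 9 shifts.
Gamma(α, β) with Poisson data over total exposure Σt gives posterior Gamma(α+Σx, β+Σt) = Gamma(46, 26).
Predictive mean over a 2-shift window = T·E[λ|data] = 2·46/26 = 46/13.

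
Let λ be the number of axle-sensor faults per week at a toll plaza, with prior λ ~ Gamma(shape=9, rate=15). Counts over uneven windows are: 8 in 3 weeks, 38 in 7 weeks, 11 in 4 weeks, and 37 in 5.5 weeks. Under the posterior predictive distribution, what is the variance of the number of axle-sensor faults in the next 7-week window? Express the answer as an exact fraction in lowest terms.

Total count: 8 + 38 + 11 + 37 = 94.
Total exposure: 3 + 7 + 4 + 5.5 = 19.5 weeks.
Conjugate update: add total count to the shape and total exposure to the rate, giving Gamma(103, 69/2).
The posterior predictive for a window of length T is Negative Binomial with variance T·α'·(β'+T)/β'² = 7·103·(83/2)/(4761/4) = 119686/4761.

119686/4761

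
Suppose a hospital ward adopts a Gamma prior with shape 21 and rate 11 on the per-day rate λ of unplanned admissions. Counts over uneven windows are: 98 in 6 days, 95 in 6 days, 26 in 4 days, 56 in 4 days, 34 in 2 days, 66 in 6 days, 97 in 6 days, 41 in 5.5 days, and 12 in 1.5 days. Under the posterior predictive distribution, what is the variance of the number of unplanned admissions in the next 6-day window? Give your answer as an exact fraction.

Total count: 98 + 95 + 26 + 56 + 34 + 66 + 97 + 41 + 12 = 525.
Total exposure: 6 + 6 + 4 + 4 + 2 + 6 + 6 + 5.5 + 1.5 = 41 days.
By Gamma–Poisson conjugacy, the posterior is Gamma(α + Σx, β + Σt) = Gamma(21 + 525, 11 + 41) = Gamma(546, 52).
The posterior predictive for a window of length T is Negative Binomial with variance T·α'·(β'+T)/β'² = 6·546·58/2704 = 1827/26.

1827/26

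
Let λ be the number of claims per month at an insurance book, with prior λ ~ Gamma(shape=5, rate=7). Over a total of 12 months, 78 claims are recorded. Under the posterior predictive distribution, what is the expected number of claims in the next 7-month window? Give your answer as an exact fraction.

581/19

Total count 78 over total exposure 12 months.
Gamma(α, β) with Poisson data over total exposure Σt gives posterior Gamma(α+Σx, β+Σt) = Gamma(83, 19).
Predictive mean over a 7-month window = T·E[λ|data] = 7·83/19 = 581/19.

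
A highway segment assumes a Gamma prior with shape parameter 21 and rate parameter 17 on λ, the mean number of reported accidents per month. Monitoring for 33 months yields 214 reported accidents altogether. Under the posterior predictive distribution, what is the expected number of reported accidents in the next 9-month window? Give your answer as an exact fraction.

Total count 214 over total exposure 33 months.
The Gamma prior is conjugate for the Poisson rate, so λ | data ~ Gamma(21+214, 17+33) = Gamma(235, 50).
Predictive mean over a 9-month window = T·E[λ|data] = 9·235/50 = 423/10.

423/10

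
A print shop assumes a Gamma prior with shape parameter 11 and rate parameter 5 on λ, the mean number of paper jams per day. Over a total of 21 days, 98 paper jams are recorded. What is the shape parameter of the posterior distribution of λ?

Total count 98 over total exposure 21 days.
The Gamma prior is conjugate for the Poisson rate, so λ | data ~ Gamma(11+98, 5+21) = Gamma(109, 26).

109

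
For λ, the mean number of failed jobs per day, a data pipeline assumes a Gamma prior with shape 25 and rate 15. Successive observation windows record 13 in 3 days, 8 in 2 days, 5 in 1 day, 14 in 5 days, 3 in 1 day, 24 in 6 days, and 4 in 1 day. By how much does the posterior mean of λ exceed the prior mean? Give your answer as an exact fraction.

59/51

Total count: 13 + 8 + 5 + 14 + 3 + 24 + 4 = 71.
Total exposure: 3 + 2 + 1 + 5 + 1 + 6 + 1 = 19 days.
Gamma(α, β) with Poisson data over total exposure Σt gives posterior Gamma(α+Σx, β+Σt) = Gamma(96, 34).
Posterior mean = 96/34 = 48/17; prior mean = 25/15 = 5/3. Difference = 48/17 − 5/3 = 59/51.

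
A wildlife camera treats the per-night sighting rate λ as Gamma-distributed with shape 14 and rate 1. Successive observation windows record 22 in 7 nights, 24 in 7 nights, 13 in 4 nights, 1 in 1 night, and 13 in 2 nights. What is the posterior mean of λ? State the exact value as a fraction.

87/22

Total count: 22 + 24 + 13 + 1 + 13 = 73.
Total exposure: 7 + 7 + 4 + 1 + 2 = 21 nights.
Gamma(α, β) with Poisson data over total exposure Σt gives posterior Gamma(α+Σx, β+Σt) = Gamma(87, 22).
Posterior mean = α'/β' = 87/22.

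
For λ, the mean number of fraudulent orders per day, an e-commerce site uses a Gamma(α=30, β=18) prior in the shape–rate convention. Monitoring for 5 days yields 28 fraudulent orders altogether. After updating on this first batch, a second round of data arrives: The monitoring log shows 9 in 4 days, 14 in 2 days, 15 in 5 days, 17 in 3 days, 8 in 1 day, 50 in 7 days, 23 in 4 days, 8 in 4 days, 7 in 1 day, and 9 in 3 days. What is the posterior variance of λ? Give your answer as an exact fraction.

Total count 28 over total exposure 5 days.
After the first batch: Gamma(30 + 28, 18 + 5) = Gamma(58, 23).
Total count: 9 + 14 + 15 + 17 + 8 + 50 + 23 + 8 + 7 + 9 = 160.
Total exposure: 4 + 2 + 5 + 3 + 1 + 7 + 4 + 4 + 1 + 3 = 34 days.
After the second batch: Gamma(58 + 160, 23 + 34) = Gamma(218, 57).
Posterior variance = α'/β'² = 218/3249.

218/3249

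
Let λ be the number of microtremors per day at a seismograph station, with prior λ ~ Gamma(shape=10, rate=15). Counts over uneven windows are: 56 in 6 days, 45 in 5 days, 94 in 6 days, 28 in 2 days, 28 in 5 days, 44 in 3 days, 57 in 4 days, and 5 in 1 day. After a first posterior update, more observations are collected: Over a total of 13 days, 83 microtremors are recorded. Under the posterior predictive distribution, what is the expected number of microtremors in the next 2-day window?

15

Total count: 56 + 45 + 94 + 28 + 28 + 44 + 57 + 5 = 357.
Total exposure: 6 + 5 + 6 + 2 + 5 + 3 + 4 + 1 = 32 days.
After the first batch: Gamma(10 + 357, 15 + 32) = Gamma(367, 47).
Total count 83 over total exposure 13 days.
After the second batch: Gamma(367 + 83, 47 + 13) = Gamma(450, 60).
Predictive mean over a 2-day window = T·E[λ|data] = 2·450/60 = 15.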